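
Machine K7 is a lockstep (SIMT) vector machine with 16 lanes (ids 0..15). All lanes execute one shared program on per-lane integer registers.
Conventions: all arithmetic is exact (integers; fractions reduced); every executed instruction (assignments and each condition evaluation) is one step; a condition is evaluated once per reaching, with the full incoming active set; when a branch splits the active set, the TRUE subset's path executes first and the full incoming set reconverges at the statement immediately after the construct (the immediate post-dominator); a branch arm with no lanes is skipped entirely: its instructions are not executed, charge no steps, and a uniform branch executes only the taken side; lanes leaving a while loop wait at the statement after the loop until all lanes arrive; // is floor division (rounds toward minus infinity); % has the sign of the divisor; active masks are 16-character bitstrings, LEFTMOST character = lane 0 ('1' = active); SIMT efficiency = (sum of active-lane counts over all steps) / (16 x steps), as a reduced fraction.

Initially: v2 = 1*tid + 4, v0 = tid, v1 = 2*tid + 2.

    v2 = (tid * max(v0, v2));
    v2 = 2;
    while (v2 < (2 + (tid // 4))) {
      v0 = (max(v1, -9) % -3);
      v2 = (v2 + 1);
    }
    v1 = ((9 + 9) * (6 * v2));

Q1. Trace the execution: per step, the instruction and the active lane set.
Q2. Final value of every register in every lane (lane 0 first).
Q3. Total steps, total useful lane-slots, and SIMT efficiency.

step 0: v2 <- (tid * max(v0, v2))    1111111111111111
step 1: v2 <- 2                      1111111111111111
step 2: eval (v2 < (2 + (tid // 4))) 1111111111111111
step 3: v0 <- (max(v1, -9) % -3)     0000111111111111
step 4: v2 <- (v2 + 1)               0000111111111111
step 5: eval (v2 < (2 + (tid // 4))) 0000111111111111
step 6: v0 <- (max(v1, -9) % -3)     0000000011111111
step 7: v2 <- (v2 + 1)               0000000011111111
step 8: eval (v2 < (2 + (tid // 4))) 0000000011111111
step 9: v0 <- (max(v1, -9) % -3)     0000000000001111
step 10: v2 <- (v2 + 1)               0000000000001111
step 11: eval (v2 < (2 + (tid // 4))) 0000000000001111
step 12: v1 <- ((9 + 9) * (6 * v2))   1111111111111111

Answer: 13 steps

v2: 2,2,2,2,3,3,3,3,4,4,4,4,5,5,5,5
v0: 0,1,2,3,-2,0,-1,-2,0,-1,-2,0,-1,-2,0,-1
v1: 216,216,216,216,324,324,324,324,432,432,432,432,540,540,540,540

steps = 13; useful = 136; efficiency = 136/208 = 17/26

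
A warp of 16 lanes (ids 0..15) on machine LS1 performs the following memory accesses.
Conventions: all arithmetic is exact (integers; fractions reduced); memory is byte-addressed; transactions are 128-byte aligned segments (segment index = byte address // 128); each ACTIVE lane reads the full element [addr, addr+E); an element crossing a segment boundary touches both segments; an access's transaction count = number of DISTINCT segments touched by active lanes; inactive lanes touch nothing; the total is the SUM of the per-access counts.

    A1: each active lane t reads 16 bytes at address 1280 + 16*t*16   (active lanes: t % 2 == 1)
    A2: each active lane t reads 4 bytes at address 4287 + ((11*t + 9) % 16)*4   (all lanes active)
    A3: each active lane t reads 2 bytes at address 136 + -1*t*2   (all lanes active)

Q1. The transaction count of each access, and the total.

A1: 8 transactions
A2: 1 transaction
A3: 2 transactions

Answer: 8,1,2; total 11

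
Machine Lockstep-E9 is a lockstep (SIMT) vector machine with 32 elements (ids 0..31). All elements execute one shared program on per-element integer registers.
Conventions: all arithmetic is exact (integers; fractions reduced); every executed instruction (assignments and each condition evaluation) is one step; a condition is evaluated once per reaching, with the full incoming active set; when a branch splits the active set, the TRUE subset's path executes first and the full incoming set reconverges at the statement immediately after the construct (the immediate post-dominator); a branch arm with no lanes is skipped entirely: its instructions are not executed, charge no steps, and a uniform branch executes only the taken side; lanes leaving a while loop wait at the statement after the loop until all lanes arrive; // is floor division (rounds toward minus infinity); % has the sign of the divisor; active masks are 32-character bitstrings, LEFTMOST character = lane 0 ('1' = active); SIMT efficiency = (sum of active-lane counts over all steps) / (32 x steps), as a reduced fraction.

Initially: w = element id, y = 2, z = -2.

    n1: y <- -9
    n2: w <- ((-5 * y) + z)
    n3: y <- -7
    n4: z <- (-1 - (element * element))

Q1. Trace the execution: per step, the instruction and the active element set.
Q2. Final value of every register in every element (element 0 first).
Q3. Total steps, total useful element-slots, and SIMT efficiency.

step 0: y <- -9                      11111111111111111111111111111111
step 1: w <- ((-5 * y) + z)          11111111111111111111111111111111
step 2: y <- -7                      11111111111111111111111111111111
step 3: z <- (-1 - (element * element)) 11111111111111111111111111111111

Answer: 4 steps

w: 43,43,43,43,43,43,43,43,43,43,43,43,43,43,43,43,43,43,43,43,43,43,43,43,43,43,43,43,43,43,43,43
y: -7,-7,-7,-7,-7,-7,-7,-7,-7,-7,-7,-7,-7,-7,-7,-7,-7,-7,-7,-7,-7,-7,-7,-7,-7,-7,-7,-7,-7,-7,-7,-7
z: -1,-2,-5,-10,-17,-26,-37,-50,-65,-82,-101,-122,-145,-170,-197,-226,-257,-290,-325,-362,-401,-442,-485,-530,-577,-626,-677,-730,-785,-842,-901,-962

steps = 4; useful = 128; efficiency = 128/128 = 1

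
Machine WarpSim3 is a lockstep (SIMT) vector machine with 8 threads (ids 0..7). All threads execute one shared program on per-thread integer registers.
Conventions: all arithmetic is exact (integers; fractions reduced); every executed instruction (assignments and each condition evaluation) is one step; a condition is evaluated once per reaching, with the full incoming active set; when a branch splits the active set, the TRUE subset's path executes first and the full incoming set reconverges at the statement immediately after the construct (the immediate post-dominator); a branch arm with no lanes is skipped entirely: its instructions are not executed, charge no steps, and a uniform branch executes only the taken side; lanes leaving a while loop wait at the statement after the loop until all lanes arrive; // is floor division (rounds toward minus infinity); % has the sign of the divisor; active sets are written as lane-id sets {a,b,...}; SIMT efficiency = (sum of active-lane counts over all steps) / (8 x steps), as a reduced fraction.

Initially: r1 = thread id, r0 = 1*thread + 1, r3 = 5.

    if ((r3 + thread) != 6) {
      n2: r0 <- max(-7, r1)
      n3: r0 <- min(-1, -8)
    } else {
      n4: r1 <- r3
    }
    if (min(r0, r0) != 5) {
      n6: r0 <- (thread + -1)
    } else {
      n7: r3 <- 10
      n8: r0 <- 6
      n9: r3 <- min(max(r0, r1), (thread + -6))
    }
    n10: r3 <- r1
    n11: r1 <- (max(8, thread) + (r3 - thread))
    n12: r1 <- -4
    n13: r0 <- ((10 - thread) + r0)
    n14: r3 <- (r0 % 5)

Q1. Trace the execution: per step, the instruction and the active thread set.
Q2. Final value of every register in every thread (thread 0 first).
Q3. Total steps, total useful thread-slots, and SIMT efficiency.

step 0: eval ((r3 + thread) != 6)    {0,1,2,3,4,5,6,7}
step 1: r0 <- max(-7, r1)            {0,2,3,4,5,6,7}
step 2: r0 <- min(-1, -8)            {0,2,3,4,5,6,7}
step 3: r1 <- r3                     {1}
step 4: eval (min(r0, r0) != 5)      {0,1,2,3,4,5,6,7}
step 5: r0 <- (thread + -1)          {0,1,2,3,4,5,6,7}
step 6: r3 <- r1                     {0,1,2,3,4,5,6,7}
step 7: r1 <- (max(8, thread) + (r3 - thread)) {0,1,2,3,4,5,6,7}
step 8: r1 <- -4                     {0,1,2,3,4,5,6,7}
step 9: r0 <- ((10 - thread) + r0)   {0,1,2,3,4,5,6,7}
step 10: r3 <- (r0 % 5)               {0,1,2,3,4,5,6,7}

Answer: 11 steps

r1: -4,-4,-4,-4,-4,-4,-4,-4
r0: 9,9,9,9,9,9,9,9
r3: 4,4,4,4,4,4,4,4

steps = 11; useful = 79; efficiency = 79/88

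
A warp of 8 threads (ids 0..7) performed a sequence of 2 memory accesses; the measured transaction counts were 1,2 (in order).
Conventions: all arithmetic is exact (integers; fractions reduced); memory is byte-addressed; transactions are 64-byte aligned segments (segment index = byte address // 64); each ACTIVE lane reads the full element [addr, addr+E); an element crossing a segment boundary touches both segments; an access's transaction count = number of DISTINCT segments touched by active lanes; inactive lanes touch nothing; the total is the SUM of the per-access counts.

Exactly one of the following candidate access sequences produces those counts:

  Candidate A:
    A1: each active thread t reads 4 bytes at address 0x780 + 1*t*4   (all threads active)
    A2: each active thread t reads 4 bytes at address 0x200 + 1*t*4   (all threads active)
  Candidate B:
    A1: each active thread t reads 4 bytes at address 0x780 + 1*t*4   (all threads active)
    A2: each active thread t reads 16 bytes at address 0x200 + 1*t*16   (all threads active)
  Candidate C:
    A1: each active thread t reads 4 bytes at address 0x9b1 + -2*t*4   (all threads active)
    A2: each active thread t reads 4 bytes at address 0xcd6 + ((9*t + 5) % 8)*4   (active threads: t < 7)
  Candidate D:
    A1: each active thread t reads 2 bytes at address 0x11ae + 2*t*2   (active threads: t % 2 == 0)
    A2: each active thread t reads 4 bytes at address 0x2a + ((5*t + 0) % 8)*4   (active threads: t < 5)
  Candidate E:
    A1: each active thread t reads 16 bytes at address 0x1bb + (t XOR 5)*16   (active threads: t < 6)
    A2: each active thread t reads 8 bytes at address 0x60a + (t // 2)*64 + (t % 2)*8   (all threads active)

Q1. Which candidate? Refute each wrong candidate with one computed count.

A: A2 gives 1 transaction, not 2
C: A1 gives 2 transactions, not 1
D: A1 gives 2 transactions, not 1
E: A1 gives 3 transactions, not 1
B: all counts match (1,2)

Answer: B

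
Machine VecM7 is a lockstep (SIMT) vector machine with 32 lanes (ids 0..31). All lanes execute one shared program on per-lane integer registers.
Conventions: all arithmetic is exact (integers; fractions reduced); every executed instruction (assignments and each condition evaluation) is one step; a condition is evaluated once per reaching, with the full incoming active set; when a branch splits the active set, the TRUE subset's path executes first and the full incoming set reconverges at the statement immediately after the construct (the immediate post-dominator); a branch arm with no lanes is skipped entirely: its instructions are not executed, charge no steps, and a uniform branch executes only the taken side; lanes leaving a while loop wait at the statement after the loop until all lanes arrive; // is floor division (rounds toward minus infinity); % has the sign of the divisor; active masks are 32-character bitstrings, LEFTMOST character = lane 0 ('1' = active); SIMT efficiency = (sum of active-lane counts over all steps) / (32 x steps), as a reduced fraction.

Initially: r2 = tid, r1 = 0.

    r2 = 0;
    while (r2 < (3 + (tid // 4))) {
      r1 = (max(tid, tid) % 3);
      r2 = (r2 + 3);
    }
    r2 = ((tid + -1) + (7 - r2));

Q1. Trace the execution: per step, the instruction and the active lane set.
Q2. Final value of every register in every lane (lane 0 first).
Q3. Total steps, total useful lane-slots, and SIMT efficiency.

step 0: r2 <- 0                      11111111111111111111111111111111
step 1: eval (r2 < (3 + (tid // 4))) 11111111111111111111111111111111
step 2: r1 <- (max(tid, tid) % 3)    11111111111111111111111111111111
step 3: r2 <- (r2 + 3)               11111111111111111111111111111111
step 4: eval (r2 < (3 + (tid // 4))) 11111111111111111111111111111111
step 5: r1 <- (max(tid, tid) % 3)    00001111111111111111111111111111
step 6: r2 <- (r2 + 3)               00001111111111111111111111111111
step 7: eval (r2 < (3 + (tid // 4))) 00001111111111111111111111111111
step 8: r1 <- (max(tid, tid) % 3)    00000000000000001111111111111111
step 9: r2 <- (r2 + 3)               00000000000000001111111111111111
step 10: eval (r2 < (3 + (tid // 4))) 00000000000000001111111111111111
step 11: r1 <- (max(tid, tid) % 3)    00000000000000000000000000001111
step 12: r2 <- (r2 + 3)               00000000000000000000000000001111
step 13: eval (r2 < (3 + (tid // 4))) 00000000000000000000000000001111
step 14: r2 <- ((tid + -1) + (7 - r2)) 11111111111111111111111111111111

Answer: 15 steps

r2: 3,4,5,6,4,5,6,7,8,9,10,11,12,13,14,15,13,14,15,16,17,18,19,20,21,22,23,24,22,23,24,25
r1: 0,1,2,0,1,2,0,1,2,0,1,2,0,1,2,0,1,2,0,1,2,0,1,2,0,1,2,0,1,2,0,1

steps = 15; useful = 336; efficiency = 336/480 = 7/10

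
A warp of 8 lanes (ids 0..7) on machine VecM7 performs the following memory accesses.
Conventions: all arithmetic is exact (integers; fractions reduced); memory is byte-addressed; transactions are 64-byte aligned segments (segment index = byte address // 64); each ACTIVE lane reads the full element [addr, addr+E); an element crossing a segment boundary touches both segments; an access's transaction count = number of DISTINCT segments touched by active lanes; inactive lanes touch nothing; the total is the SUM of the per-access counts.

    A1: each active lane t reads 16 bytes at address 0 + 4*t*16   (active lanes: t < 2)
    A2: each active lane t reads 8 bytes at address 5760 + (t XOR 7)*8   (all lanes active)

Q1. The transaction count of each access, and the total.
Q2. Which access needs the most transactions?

A1: 2 transactions
A2: 1 transaction

Answer: 2,1; total 3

Answer: A1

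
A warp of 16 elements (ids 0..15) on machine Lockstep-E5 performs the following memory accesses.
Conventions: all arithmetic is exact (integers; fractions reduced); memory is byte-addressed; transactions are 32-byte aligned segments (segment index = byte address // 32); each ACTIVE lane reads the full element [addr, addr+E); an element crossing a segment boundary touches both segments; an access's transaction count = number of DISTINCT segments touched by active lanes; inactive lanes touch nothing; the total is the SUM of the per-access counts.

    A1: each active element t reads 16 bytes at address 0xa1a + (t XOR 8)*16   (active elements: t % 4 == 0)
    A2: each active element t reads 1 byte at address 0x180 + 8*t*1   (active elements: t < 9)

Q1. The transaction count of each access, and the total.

A1: 8 transactions
A2: 3 transactions

Answer: 8,3; total 11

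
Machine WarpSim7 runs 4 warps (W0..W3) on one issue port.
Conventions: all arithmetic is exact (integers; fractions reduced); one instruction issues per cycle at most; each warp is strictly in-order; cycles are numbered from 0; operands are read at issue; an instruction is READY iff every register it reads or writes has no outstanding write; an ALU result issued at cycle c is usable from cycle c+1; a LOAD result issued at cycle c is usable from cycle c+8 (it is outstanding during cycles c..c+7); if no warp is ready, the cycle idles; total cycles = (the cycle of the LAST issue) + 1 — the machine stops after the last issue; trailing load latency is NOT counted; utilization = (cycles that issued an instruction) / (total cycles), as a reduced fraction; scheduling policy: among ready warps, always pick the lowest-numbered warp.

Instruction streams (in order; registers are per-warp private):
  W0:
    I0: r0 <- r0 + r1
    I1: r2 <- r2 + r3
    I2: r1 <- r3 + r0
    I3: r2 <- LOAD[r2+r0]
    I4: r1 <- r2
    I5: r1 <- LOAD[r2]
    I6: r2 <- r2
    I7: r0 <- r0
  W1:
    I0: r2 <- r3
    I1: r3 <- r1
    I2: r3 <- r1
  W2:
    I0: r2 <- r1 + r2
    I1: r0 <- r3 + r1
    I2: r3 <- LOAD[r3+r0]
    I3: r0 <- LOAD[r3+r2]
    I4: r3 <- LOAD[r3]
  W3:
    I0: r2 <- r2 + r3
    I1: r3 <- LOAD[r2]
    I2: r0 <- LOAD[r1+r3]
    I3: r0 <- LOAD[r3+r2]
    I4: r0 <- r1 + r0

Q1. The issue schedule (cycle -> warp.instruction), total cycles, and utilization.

cycle 0: W0.I0
cycle 1: W0.I1
cycle 2: W0.I2
cycle 3: W0.I3
cycle 4: W1.I0
cycle 5: W1.I1
cycle 6: W1.I2
cycle 7: W2.I0
cycle 8: W2.I1
cycle 9: W2.I2
cycle 10: W3.I0
cycle 11: W0.I4
cycle 12: W0.I5
cycle 13: W0.I6
cycle 14: W0.I7
cycle 15: W3.I1
cycle 16: idle
cycle 17: W2.I3
cycle 18: W2.I4
cycle 19: idle
cycle 20: idle
cycle 21: idle
cycle 22: idle
cycle 23: W3.I2
cycle 24: idle
cycle 25: idle
cycle 26: idle
cycle 27: idle
cycle 28: idle
cycle 29: idle
cycle 30: idle
cycle 31: W3.I3
cycle 32: idle
cycle 33: idle
cycle 34: idle
cycle 35: idle
cycle 36: idle
cycle 37: idle
cycle 38: idle
cycle 39: W3.I4

Answer: 40 cycles, utilization 21/40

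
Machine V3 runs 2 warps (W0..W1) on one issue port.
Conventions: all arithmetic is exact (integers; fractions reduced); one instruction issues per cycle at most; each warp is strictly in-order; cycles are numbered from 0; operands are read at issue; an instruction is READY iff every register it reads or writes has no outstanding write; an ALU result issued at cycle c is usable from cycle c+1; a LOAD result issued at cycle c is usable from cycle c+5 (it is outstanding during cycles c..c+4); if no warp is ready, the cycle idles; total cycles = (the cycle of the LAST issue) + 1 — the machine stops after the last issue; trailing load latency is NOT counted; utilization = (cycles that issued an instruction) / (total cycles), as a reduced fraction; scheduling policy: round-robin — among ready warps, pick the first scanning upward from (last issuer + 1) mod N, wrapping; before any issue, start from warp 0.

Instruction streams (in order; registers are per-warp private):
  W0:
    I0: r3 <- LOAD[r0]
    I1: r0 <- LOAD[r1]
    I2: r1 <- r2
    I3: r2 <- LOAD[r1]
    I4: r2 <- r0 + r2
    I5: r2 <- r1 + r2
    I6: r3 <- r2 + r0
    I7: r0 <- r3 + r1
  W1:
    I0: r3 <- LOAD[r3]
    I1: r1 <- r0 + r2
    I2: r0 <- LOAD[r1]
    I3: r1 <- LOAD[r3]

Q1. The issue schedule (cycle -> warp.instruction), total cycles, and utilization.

cycle 0: W0.I0
cycle 1: W1.I0
cycle 2: W0.I1
cycle 3: W1.I1
cycle 4: W0.I2
cycle 5: W1.I2
cycle 6: W0.I3
cycle 7: W1.I3
cycle 8: idle
cycle 9: idle
cycle 10: idle
cycle 11: W0.I4
cycle 12: W0.I5
cycle 13: W0.I6
cycle 14: W0.I7

Answer: 15 cycles, utilization 4/5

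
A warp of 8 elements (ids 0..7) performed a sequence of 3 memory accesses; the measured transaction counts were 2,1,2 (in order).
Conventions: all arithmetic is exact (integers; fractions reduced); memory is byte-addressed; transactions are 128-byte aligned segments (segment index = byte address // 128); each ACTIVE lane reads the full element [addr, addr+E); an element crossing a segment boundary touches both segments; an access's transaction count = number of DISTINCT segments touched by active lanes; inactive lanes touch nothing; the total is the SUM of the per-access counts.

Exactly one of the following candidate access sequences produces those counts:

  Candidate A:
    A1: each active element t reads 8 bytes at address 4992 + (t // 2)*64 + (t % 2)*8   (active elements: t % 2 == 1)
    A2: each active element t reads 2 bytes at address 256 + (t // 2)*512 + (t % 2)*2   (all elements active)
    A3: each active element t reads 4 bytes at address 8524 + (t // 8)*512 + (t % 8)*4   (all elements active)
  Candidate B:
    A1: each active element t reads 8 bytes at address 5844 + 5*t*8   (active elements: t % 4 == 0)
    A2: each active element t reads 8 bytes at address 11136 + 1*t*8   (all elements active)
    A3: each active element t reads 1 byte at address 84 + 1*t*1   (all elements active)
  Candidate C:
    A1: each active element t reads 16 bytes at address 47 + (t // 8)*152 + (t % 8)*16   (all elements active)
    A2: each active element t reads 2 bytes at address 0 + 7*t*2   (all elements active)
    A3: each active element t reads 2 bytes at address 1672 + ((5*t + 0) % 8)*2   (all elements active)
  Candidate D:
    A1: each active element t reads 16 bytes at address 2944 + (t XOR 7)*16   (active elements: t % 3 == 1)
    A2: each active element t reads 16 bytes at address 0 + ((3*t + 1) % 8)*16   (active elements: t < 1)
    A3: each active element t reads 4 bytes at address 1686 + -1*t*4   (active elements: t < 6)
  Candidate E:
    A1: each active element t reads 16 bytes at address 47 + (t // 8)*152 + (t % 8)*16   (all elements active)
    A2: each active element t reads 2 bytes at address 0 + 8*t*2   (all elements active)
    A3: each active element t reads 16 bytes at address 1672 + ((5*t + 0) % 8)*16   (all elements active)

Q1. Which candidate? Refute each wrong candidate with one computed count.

A: A2 gives 4 transactions, not 1
B: A3 gives 1 transaction, not 2
C: A3 gives 1 transaction, not 2
D: A1 gives 1 transaction, not 2
E: all counts match (2,1,2)

Answer: E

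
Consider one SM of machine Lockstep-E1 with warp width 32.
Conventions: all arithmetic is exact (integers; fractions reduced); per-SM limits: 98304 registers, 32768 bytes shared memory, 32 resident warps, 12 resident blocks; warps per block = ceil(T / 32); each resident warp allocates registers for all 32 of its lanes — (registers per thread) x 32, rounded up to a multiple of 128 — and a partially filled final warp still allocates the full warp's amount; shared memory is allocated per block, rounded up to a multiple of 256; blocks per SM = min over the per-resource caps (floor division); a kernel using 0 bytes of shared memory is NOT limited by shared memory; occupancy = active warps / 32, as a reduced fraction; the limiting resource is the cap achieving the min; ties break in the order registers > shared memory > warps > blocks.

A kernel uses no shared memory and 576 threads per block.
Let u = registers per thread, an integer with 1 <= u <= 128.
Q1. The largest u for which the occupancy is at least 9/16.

Answer: u = 128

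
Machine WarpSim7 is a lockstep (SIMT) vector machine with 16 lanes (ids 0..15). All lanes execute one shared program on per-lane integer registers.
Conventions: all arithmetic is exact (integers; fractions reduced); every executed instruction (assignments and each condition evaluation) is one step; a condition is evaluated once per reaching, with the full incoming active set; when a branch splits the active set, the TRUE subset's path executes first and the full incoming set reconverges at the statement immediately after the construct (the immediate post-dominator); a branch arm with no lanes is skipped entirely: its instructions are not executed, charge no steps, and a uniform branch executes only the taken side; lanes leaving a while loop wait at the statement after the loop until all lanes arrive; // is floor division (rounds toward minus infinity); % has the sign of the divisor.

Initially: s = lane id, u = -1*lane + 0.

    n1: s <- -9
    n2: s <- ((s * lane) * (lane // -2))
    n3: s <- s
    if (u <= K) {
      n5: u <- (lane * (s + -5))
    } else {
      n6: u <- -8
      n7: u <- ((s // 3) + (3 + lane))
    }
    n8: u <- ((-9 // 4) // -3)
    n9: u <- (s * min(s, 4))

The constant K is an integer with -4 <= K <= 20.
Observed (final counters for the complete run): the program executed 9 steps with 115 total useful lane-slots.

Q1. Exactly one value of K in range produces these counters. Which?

Answer: K = -3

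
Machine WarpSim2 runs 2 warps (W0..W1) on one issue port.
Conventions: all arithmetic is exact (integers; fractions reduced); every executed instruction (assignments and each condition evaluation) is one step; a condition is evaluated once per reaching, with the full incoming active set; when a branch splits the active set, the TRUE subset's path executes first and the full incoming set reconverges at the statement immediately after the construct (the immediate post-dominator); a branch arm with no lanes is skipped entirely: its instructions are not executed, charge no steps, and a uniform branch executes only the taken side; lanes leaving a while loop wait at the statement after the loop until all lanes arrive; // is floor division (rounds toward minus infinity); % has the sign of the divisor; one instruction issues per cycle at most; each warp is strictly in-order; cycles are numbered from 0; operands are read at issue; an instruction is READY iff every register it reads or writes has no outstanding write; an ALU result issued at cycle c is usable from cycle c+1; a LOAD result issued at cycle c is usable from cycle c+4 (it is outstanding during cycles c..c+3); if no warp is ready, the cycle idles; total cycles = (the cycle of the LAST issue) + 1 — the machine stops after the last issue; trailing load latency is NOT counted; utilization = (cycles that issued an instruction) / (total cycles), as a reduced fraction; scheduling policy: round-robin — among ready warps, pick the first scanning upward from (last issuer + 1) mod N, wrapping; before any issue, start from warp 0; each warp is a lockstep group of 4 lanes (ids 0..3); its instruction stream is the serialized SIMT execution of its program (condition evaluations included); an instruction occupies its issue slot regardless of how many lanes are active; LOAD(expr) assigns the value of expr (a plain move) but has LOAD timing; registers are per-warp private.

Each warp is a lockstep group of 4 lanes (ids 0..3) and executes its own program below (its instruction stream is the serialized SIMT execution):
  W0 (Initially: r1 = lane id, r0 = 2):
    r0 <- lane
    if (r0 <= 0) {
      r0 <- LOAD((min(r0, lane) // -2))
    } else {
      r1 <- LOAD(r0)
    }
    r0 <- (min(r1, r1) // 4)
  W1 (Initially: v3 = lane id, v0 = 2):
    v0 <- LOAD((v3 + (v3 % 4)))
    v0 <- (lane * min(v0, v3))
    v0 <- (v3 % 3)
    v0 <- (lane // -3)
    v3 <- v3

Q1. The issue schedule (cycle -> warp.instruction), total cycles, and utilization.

cycle 0: W0.I0
cycle 1: W1.I0
cycle 2: W0.I1
cycle 3: W0.I2
cycle 4: idle
cycle 5: W1.I1
cycle 6: W1.I2
cycle 7: W0.I3
cycle 8: W1.I3
cycle 9: W1.I4
cycle 10: idle
cycle 11: W0.I4

Answer: 12 cycles, utilization 5/6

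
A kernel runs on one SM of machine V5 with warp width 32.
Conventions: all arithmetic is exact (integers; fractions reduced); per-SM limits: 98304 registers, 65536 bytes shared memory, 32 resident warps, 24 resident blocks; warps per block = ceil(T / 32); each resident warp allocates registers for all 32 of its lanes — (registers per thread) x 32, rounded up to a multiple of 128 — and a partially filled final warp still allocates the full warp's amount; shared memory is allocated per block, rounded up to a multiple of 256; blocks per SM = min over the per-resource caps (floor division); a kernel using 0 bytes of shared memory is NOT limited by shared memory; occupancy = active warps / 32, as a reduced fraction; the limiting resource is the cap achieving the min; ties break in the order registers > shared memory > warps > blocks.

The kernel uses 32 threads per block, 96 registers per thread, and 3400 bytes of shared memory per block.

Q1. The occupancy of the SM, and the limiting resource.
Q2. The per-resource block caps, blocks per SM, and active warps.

Answer: occupancy 9/16, limited by shared memory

registers: 32 blocks
shared memory: 18 blocks
warps: 32 blocks
blocks: 24 blocks

Answer: 18 blocks, 18 active warps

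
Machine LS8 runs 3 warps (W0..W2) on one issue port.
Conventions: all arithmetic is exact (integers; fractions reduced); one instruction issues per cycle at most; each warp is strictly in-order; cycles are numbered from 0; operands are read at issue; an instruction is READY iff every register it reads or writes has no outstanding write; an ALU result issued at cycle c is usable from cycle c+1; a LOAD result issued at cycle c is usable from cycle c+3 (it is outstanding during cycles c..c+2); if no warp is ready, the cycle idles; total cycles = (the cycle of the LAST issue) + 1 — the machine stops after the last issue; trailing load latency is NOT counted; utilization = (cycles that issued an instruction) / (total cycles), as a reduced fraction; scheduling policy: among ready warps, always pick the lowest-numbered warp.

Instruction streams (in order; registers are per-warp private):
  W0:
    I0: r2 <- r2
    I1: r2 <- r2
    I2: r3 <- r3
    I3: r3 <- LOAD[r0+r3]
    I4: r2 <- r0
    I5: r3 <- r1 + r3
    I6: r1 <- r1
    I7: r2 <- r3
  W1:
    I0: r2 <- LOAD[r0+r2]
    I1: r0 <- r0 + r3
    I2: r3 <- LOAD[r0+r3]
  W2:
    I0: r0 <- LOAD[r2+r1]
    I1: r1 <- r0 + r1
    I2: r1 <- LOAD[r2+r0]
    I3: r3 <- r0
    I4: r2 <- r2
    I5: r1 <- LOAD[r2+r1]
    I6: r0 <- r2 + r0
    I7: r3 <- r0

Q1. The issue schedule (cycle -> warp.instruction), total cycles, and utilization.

cycle 0: W0.I0
cycle 1: W0.I1
cycle 2: W0.I2
cycle 3: W0.I3
cycle 4: W0.I4
cycle 5: W1.I0
cycle 6: W0.I5
cycle 7: W0.I6
cycle 8: W0.I7
cycle 9: W1.I1
cycle 10: W1.I2
cycle 11: W2.I0
cycle 12: idle
cycle 13: idle
cycle 14: W2.I1
cycle 15: W2.I2
cycle 16: W2.I3
cycle 17: W2.I4
cycle 18: W2.I5
cycle 19: W2.I6
cycle 20: W2.I7

Answer: 21 cycles, utilization 19/21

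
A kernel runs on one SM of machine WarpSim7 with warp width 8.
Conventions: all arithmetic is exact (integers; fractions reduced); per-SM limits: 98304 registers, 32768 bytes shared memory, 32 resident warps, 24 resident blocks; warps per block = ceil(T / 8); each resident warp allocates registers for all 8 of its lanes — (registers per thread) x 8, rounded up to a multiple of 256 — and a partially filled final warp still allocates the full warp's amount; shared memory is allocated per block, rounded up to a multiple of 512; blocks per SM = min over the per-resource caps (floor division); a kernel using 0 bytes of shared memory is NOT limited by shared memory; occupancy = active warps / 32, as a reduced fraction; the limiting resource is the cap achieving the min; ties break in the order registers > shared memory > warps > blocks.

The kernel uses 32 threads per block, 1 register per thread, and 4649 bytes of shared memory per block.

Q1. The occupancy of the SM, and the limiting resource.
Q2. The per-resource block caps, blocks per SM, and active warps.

Answer: occupancy 3/4, limited by shared memory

registers: 96 blocks
shared memory: 6 blocks
warps: 8 blocks
blocks: 24 blocks

Answer: 6 blocks, 24 active warps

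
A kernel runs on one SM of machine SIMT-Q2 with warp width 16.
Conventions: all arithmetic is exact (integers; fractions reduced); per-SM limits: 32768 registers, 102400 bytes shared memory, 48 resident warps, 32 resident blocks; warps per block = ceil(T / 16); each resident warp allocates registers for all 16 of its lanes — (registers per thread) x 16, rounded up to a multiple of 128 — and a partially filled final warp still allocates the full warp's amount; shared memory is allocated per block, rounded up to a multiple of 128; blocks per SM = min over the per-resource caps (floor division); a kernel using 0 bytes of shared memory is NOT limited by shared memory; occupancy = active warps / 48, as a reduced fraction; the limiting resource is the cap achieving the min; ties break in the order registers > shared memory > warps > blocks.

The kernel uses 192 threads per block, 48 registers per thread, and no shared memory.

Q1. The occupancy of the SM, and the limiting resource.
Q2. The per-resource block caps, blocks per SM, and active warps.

Answer: occupancy 3/4, limited by registers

registers: 3 blocks
shared memory: no limit (kernel uses none)
warps: 4 blocks
blocks: 32 blocks

Answer: 3 blocks, 36 active warps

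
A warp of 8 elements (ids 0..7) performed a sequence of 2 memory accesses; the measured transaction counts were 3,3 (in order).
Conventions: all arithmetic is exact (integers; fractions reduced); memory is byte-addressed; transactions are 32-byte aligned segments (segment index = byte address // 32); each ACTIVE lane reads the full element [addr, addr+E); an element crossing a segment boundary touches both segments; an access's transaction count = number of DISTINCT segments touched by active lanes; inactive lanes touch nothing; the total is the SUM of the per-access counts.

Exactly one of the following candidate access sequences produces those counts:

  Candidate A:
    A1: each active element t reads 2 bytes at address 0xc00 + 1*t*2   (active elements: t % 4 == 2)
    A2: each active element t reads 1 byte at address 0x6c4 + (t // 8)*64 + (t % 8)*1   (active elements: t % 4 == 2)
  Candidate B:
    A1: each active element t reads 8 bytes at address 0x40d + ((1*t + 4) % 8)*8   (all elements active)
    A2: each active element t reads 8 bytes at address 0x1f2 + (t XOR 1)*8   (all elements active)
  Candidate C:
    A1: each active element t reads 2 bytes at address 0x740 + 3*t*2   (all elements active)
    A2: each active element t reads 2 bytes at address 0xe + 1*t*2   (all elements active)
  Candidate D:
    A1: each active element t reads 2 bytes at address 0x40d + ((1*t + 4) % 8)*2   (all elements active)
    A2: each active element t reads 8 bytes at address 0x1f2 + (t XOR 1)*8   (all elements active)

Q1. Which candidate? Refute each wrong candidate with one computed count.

A: A1 gives 1 transaction, not 3
C: A1 gives 2 transactions, not 3
D: A1 gives 1 transaction, not 3
B: all counts match (3,3)

Answer: B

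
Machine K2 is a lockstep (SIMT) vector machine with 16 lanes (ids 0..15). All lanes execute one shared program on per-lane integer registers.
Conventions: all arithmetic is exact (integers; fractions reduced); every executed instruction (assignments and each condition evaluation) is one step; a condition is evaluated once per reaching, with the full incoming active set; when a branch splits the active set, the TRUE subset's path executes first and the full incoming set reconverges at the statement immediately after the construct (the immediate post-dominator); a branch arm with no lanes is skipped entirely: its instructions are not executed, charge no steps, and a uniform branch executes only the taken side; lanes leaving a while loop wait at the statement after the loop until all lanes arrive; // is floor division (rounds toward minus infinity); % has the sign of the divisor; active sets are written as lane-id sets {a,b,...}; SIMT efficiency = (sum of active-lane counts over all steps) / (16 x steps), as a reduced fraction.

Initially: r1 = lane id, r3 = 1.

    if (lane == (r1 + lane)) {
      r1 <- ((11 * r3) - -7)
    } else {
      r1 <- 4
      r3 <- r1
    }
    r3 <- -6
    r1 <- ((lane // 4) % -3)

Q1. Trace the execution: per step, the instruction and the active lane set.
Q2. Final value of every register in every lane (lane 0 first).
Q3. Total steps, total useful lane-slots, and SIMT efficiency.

step 0: eval (lane == (r1 + lane))   {0,1,2,3,4,5,6,7,8,9,10,11,12,13,14,15}
step 1: r1 <- ((11 * r3) - -7)       {0}
step 2: r1 <- 4                      {1,2,3,4,5,6,7,8,9,10,11,12,13,14,15}
step 3: r3 <- r1                     {1,2,3,4,5,6,7,8,9,10,11,12,13,14,15}
step 4: r3 <- -6                     {0,1,2,3,4,5,6,7,8,9,10,11,12,13,14,15}
step 5: r1 <- ((lane // 4) % -3)     {0,1,2,3,4,5,6,7,8,9,10,11,12,13,14,15}

Answer: 6 steps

r1: 0,0,0,0,-2,-2,-2,-2,-1,-1,-1,-1,0,0,0,0
r3: -6,-6,-6,-6,-6,-6,-6,-6,-6,-6,-6,-6,-6,-6,-6,-6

steps = 6; useful = 79; efficiency = 79/96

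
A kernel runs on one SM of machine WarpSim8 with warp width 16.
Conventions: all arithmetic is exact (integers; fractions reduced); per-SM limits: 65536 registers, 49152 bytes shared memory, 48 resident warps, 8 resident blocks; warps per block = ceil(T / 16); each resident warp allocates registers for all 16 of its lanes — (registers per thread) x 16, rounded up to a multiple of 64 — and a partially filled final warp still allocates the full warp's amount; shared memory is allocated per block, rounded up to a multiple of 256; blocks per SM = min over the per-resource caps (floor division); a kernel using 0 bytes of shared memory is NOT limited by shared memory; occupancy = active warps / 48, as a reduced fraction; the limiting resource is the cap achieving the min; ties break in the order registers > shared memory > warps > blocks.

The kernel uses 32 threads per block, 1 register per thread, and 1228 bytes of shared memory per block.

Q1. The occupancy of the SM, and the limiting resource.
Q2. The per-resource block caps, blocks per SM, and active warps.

Answer: occupancy 1/3, limited by blocks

registers: 512 blocks
shared memory: 38 blocks
warps: 24 blocks
blocks: 8 blocks

Answer: 8 blocks, 16 active warps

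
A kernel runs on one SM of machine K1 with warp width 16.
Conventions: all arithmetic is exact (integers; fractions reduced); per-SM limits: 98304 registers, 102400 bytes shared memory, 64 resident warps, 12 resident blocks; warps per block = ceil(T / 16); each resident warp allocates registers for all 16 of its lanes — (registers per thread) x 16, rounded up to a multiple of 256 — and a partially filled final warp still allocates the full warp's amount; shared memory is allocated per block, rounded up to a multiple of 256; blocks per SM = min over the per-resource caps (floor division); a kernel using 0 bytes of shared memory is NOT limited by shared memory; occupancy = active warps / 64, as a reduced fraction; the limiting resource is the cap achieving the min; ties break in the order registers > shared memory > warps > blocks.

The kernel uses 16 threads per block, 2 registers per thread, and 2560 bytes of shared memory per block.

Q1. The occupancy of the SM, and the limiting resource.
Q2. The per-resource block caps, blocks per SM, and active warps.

Answer: occupancy 3/16, limited by blocks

registers: 384 blocks
shared memory: 40 blocks
warps: 64 blocks
blocks: 12 blocks

Answer: 12 blocks, 12 active warps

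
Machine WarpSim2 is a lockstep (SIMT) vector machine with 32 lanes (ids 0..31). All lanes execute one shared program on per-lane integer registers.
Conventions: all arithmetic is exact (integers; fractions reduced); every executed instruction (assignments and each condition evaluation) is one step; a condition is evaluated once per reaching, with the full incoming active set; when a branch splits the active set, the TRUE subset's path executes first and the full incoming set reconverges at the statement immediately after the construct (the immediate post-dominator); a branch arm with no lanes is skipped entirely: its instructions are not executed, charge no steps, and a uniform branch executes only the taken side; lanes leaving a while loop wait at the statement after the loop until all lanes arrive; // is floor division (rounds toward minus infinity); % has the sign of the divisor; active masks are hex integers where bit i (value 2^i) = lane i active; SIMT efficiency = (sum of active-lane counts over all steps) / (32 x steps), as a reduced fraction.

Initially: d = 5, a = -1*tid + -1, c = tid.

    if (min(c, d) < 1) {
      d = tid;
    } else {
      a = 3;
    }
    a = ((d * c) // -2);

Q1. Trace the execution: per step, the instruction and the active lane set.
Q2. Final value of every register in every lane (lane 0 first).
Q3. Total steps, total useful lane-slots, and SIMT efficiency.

step 0: eval (min(c, d) < 1)         0xffffffff
step 1: d <- tid                     0x00000001
step 2: a <- 3                       0xfffffffe
step 3: a <- ((d * c) // -2)         0xffffffff

Answer: 4 steps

d: 0,5,5,5,5,5,5,5,5,5,5,5,5,5,5,5,5,5,5,5,5,5,5,5,5,5,5,5,5,5,5,5
a: 0,-3,-5,-8,-10,-13,-15,-18,-20,-23,-25,-28,-30,-33,-35,-38,-40,-43,-45,-48,-50,-53,-55,-58,-60,-63,-65,-68,-70,-73,-75,-78
c: 0,1,2,3,4,5,6,7,8,9,10,11,12,13,14,15,16,17,18,19,20,21,22,23,24,25,26,27,28,29,30,31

steps = 4; useful = 96; efficiency = 96/128 = 3/4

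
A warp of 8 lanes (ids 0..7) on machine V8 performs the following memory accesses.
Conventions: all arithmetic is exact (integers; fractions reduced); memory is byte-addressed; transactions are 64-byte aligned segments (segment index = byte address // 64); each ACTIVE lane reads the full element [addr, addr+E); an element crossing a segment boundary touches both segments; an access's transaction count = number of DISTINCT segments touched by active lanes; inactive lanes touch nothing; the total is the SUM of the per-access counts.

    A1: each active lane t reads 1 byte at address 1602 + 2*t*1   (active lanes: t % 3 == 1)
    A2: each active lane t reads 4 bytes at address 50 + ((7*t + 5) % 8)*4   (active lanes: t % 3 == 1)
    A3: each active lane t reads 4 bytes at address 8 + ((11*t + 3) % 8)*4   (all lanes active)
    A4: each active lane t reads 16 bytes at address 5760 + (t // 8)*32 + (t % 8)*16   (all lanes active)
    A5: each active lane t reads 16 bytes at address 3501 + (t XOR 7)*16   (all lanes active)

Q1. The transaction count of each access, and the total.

A1: 1 transaction
A2: 2 transactions
A3: 1 transaction
A4: 2 transactions
A5: 3 transactions

Answer: 1,2,1,2,3; total 9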